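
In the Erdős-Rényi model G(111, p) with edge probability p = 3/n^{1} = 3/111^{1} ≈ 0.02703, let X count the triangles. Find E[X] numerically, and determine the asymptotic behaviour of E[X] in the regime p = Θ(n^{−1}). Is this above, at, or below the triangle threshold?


Number of potential triangles: C(111, 3) = 221815.
Each occurs with probability p³ ≈ (0.02703)³ ≈ 1.974217e-05.
By linearity: E[X] = C(111, 3)·p³ ≈ 221815 · 1.974217e-05 ≈ 4.3791.
Here α = 1, so p = 3/n is exactly at the triangle threshold p ~ 1/n. Asymptotically E[X] → c³/6 = 3³/6 = 9/2 ≈ 4.5000, a bounded constant. In this regime the triangle count is asymptotically Poisson(c³/6).

E[X] ≈ 4.3791; in regime p = Θ(1/n^{1}) E[X] stays bounded (at the triangle threshold p ~ 1/n).


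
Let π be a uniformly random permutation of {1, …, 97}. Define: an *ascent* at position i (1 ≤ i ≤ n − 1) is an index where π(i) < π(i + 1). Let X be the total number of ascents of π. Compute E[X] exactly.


Write X = Σ X_I over i = 1, …, 96, with X_I the indicator of one ascent.
There are 96 indicators.
For each fixed i, the pair (π(i), π(i+1)) is a uniformly random ordered pair of distinct values from {1, …, 97}; by symmetry P[π(i) < π(i+1)] = 1/2.
By linearity: E[X] = 96 · (1/2) = (97 − 1) · (1/2) = 48 ≈ 48.000.

E[X] = 48 = 48.000.


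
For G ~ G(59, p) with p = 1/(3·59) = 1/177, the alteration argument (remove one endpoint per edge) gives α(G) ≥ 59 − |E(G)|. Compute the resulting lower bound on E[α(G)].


E[|E(G)|] = C(59, 2)·p = 1711 · (1/177) = 29/3.
E[α(G)] ≥ n − E[|E(G)|] = 59 − 29/3 = 148/3.
Numerically: ≈ 49.333.
(This is only a lower bound; the true E[α(G)] may be larger.)

E[α(G)] ≥ 148/3 ≈ 49.333.


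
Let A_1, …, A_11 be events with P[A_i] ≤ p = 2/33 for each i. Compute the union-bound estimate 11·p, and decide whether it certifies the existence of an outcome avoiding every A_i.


Union bound: P[∪_{i=1}^{11} A_i] ≤ Σ_i P[A_i] ≤ 11·p = 11·(2/33) = 2/3.
Numerically: 2/3 ≈ 0.6666667.
Is 2/3 < 1? YES.
Since P[∪ A_i] ≤ 2/3 < 1, the complement has P[∩ A_i^c] ≥ 1 − 2/3 = 1/3 > 0, so some outcome avoids every A_i.

11·p = 2/3 ≈ 0.6666667; existence CERTIFIED by the union bound.


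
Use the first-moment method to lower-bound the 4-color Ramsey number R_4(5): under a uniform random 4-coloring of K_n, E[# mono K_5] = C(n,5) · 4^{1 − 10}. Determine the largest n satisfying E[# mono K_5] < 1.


We need C(n, 5) · 4^{1 − 10} < 1, i.e. C(n, 5) < 4^{10 − 1} = 262144.
Check values of n near the boundary:
  n = 29: C(29, 5) = 118755; 118755 < 262144? YES
  n = 30: C(30, 5) = 142506; 142506 < 262144? YES
  n = 31: C(31, 5) = 169911; 169911 < 262144? YES
  n = 32: C(32, 5) = 201376; 201376 < 262144? YES
  n = 33: C(33, 5) = 237336; 237336 < 262144? YES
  n = 34: C(34, 5) = 278256; 278256 < 262144? NO
  n = 35: C(35, 5) = 324632; 324632 < 262144? NO
The largest n with C(n, 5) < 262144 is n = 33 (where E[X] = 29667/32768 ≈ 0.90536). Hence R_4(5) > 33, i.e. R_4(5) ≥ 34.

Largest n = 33; hence R_4(5) > 33.


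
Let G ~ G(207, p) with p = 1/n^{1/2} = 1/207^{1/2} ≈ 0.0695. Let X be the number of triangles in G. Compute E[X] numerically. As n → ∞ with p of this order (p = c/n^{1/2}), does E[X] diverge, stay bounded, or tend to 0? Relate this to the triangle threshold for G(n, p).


Number of potential triangles: C(207, 3) = 1456935.
Each occurs with probability p³ ≈ (0.0695)³ ≈ 3.35772e-04.
By linearity: E[X] = C(207, 3)·p³ ≈ 1456935 · 3.35772e-04 ≈ 489.198.
Since α = 1/2 < 1, p = c/n^{1/2} ≫ 1/n is above the triangle threshold p ~ 1/n. Asymptotically E[X] ~ (c³/6)·n^{3(1−α)} = (1³/6)·n^{1.5} → ∞; triangles are abundant w.h.p.

E[X] ≈ 489.198; in regime p = Θ(1/n^{1/2}) E[X] diverges (above the triangle threshold p ~ 1/n).


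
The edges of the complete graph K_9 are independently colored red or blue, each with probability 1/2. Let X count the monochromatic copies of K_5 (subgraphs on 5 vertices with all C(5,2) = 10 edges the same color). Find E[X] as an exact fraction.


Let X = Σ_S X_S over the C(9, 5) = 126 subsets S of size 5, where X_S = 1 if the K_5 on S is monochromatic.
For a fixed S, the K_5 on S has C(5, 2) = 10 edges. P[all 10 edges red] = (1/2)^10, and likewise for blue, so P[monochromatic] = 2·(1/2)^10 = 2^{1 − 10} = 1/512.
Summing: E[X] = C(9, 5) · 2^{1 − 10} = 126 · 1/512 = 63/256.
Numerically: E[X] ≈ 0.246094.

E[X] = C(9,5)·2^(1−C(5,2)) = 63/256 ≈ 0.246094.


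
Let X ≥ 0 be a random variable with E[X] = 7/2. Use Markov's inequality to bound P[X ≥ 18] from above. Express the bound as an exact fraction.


μ = E[X] = 7/2, a = 18.
Markov: P[X ≥ 18] ≤ μ/a = (7/2)/18 = 7/36.
Numerically: ≈ 0.19444.
(Since a = 18 > μ = 3.50000, the bound 7/36 is < 1 and informative.)

P[X ≥ 18] ≤ 7/36 ≈ 0.19444.


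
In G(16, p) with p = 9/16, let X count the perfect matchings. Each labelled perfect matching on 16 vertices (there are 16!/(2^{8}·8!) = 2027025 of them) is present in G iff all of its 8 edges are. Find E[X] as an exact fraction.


K_16 has 16!/(2^{8}·8!) = 2027025 labelled perfect matchings.
For each such perfect matching H, let X_H = 1 if all 8 edges of H are present in G. Then P[X_H = 1] = p^{8} = (9/16)^{8} = 43046721/4294967296.
By linearity of expectation: E[X] = Σ_H E[X_H] = 2027025 · p^{8} = 2027025 · 43046721/4294967296 = 87256779635025/4294967296.
Numerically: E[X] ≈ 2.032e+04.

E[X] = 2027025 · (9/16)^{8} = 87256779635025/4294967296 ≈ 2.032e+04.


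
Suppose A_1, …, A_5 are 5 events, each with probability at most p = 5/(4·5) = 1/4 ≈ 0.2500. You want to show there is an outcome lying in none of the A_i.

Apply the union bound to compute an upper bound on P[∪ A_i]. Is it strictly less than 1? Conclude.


Union bound: P[∪_{i=1}^{5} A_i] ≤ Σ_i P[A_i] ≤ 5·p = 5·(1/4) = 5/4.
Numerically: 5/4 ≈ 1.2500.
Is 5/4 < 1? NO.
Since the bound 5/4 is ≥ 1, the union bound is uninformative here; it does NOT by itself certify existence.

5·p = 5/4 ≈ 1.2500; existence NOT certified by the union bound.


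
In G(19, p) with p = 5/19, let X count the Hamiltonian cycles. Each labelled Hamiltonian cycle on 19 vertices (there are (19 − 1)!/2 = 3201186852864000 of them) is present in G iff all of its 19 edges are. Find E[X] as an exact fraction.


K_19 has (19 − 1)!/2 = 3201186852864000 labelled Hamiltonian cycles.
For each such Hamiltonian cycle H, let X_H = 1 if all 19 edges of H are present in G. Then P[X_H = 1] = p^{19} = (5/19)^{19} = 19073486328125/1978419655660313589123979.
Summing the indicators: E[X] = Σ_H E[X_H] = 3201186852864000 · p^{19} = 3201186852864000 · 19073486328125/1978419655660313589123979 = 61057793671875000000000000000/1978419655660313589123979.
Numerically: E[X] ≈ 30862.

E[X] = 3201186852864000 · (5/19)^{19} = 61057793671875000000000000000/1978419655660313589123979 ≈ 30862.


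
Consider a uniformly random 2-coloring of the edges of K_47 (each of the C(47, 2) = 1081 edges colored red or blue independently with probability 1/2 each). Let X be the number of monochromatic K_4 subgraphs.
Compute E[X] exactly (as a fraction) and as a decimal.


Let X = Σ_S X_S over the C(47, 4) = 178365 subsets S of size 4, where X_S = 1 if the K_4 on S is monochromatic.
For a fixed S, the K_4 on S has C(4, 2) = 6 edges. P[all 6 edges red] = (1/2)^6, and likewise for blue, so P[monochromatic] = 2·(1/2)^6 = 2^{1 − 6} = 1/32.
Summing: E[X] = C(47, 4) · 2^{1 − 6} = 178365 · 1/32 = 178365/32.
Numerically: E[X] ≈ 5573.9062.

E[X] = C(47,4)·2^(1−C(4,2)) = 178365/32 ≈ 5573.9062.


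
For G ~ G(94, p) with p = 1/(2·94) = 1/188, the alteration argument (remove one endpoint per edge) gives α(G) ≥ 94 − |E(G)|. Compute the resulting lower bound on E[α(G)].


E[|E(G)|] = C(94, 2)·p = 4371 · (1/188) = 93/4.
E[α(G)] ≥ n − E[|E(G)|] = 94 − 93/4 = 283/4.
Numerically: ≈ 70.750000.
(This is only a lower bound; the true E[α(G)] may be larger.)

E[α(G)] ≥ 283/4 ≈ 70.750000.


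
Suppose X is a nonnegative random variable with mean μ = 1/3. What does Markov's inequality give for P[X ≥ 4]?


μ = E[X] = 1/3, a = 4.
Markov: P[X ≥ 4] ≤ μ/a = (1/3)/4 = 1/12.
Numerically: ≈ 0.083333.
(Since a = 4 > μ = 0.333333, the bound 1/12 is < 1 and informative.)

P[X ≥ 4] ≤ 1/12 ≈ 0.083333.


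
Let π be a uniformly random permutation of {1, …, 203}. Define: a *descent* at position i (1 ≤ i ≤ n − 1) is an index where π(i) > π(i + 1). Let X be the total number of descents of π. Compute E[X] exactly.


Write X = Σ X_I over i = 1, …, 202, with X_I the indicator of one descent.
There are 202 indicators.
For each fixed i, the pair (π(i), π(i+1)) is a uniformly random ordered pair of distinct values from {1, …, 203}; by symmetry P[π(i) > π(i+1)] = 1/2.
By linearity: E[X] = 202 · (1/2) = (203 − 1) · (1/2) = 101 ≈ 101.0000.

E[X] = 101 = 101.0000.


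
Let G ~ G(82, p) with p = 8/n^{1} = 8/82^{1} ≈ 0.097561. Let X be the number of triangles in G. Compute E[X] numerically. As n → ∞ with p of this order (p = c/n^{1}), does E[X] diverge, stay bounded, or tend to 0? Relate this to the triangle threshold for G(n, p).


Number of potential triangles: C(82, 3) = 88560.
Each occurs with probability p³ ≈ (0.097561)³ ≈ 9.2859941e-04.
By linearity: E[X] = C(82, 3)·p³ ≈ 88560 · 9.2859941e-04 ≈ 82.23676.
Here α = 1, so p = 8/n is exactly at the triangle threshold p ~ 1/n. Asymptotically E[X] → c³/6 = 8³/6 = 256/3 ≈ 85.33333, a bounded constant. In this regime the triangle count is asymptotically Poisson(c³/6).

E[X] ≈ 82.23676; in regime p = Θ(1/n^{1}) E[X] stays bounded (at the triangle threshold p ~ 1/n).


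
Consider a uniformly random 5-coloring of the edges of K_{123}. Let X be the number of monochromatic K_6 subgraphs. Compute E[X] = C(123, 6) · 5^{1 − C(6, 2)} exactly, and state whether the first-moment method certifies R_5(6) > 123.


E[X] = C(123, 6) · 5^{1 − 15} = 4249404082 · 5^{−14} = 4249404082/6103515625.
As a reduced fraction: E[X] = 4249404082/6103515625 ≈ 0.69622.
Is E[X] < 1? YES.
Since E[X] < 1, there exists a 5-coloring of K_{123} with no monochromatic K_6; hence R_5(6) > 123.

E[X] = 4249404082/6103515625 ≈ 0.69622; E[X] < 1, so R_5(6) > 123.


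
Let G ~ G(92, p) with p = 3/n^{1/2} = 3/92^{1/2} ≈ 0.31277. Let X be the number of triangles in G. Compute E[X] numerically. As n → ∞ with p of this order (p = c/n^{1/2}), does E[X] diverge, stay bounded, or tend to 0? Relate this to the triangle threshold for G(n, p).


Number of potential triangles: C(92, 3) = 125580.
Each occurs with probability p³ ≈ (0.31277)³ ≈ 3.0597224e-02.
By linearity: E[X] = C(92, 3)·p³ ≈ 125580 · 3.0597224e-02 ≈ 3842.39937.
Since α = 1/2 < 1, p = c/n^{1/2} ≫ 1/n is above the triangle threshold p ~ 1/n. Asymptotically E[X] ~ (c³/6)·n^{3(1−α)} = (3³/6)·n^{1.5} → ∞; triangles are abundant w.h.p.

E[X] ≈ 3842.39937; in regime p = Θ(1/n^{1/2}) E[X] diverges (above the triangle threshold p ~ 1/n).


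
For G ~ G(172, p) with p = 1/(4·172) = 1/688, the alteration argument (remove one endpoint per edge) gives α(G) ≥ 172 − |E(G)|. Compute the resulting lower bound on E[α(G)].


E[|E(G)|] = C(172, 2)·p = 14706 · (1/688) = 171/8.
E[α(G)] ≥ n − E[|E(G)|] = 172 − 171/8 = 1205/8.
Numerically: ≈ 150.62500.
(This is only a lower bound; the true E[α(G)] may be larger.)

E[α(G)] ≥ 1205/8 ≈ 150.62500.


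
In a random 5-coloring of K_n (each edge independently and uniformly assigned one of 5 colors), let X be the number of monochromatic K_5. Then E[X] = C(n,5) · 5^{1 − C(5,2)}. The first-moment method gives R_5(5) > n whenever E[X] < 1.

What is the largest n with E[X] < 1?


We need C(n, 5) · 5^{1 − 10} < 1, i.e. C(n, 5) < 5^{10 − 1} = 1953125.
Check values of n near the boundary:
  n = 46: C(46, 5) = 1370754; 1370754 < 1953125? YES
  n = 47: C(47, 5) = 1533939; 1533939 < 1953125? YES
  n = 48: C(48, 5) = 1712304; 1712304 < 1953125? YES
  n = 49: C(49, 5) = 1906884; 1906884 < 1953125? YES
  n = 50: C(50, 5) = 2118760; 2118760 < 1953125? NO
  n = 51: C(51, 5) = 2349060; 2349060 < 1953125? NO
  n = 52: C(52, 5) = 2598960; 2598960 < 1953125? NO
The largest n with C(n, 5) < 1953125 is n = 49 (where E[X] = 1906884/1953125 ≈ 0.976325). Hence R_5(5) > 49, i.e. R_5(5) ≥ 50.

Largest n = 49; hence R_5(5) > 49.


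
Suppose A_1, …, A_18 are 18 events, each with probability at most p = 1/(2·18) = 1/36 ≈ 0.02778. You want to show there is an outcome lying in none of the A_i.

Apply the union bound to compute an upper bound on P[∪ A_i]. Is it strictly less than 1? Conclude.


Union bound: P[∪_{i=1}^{18} A_i] ≤ Σ_i P[A_i] ≤ 18·p = 18·(1/36) = 1/2.
Numerically: 1/2 ≈ 0.50000.
Is 1/2 < 1? YES.
Since P[∪ A_i] ≤ 1/2 < 1, the complement has P[∩ A_i^c] ≥ 1 − 1/2 = 1/2 > 0, so some outcome avoids every A_i.

18·p = 1/2 ≈ 0.50000; existence CERTIFIED by the union bound.


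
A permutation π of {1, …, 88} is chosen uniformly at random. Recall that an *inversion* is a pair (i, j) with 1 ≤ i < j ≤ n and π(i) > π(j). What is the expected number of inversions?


Write X = Σ X_I over the C(88, 2) = 3828 pairs i < j, with X_I the indicator of one inversion.
There are 3828 indicators.
For each fixed pair i < j, the values π(i) and π(j) are two distinct elements of {1, …, 88} in uniformly random order; by symmetry P[π(i) > π(j)] = 1/2.
By linearity: E[X] = 3828 · (1/2) = C(88, 2) · (1/2) = 3828/2 = 1914 ≈ 1914.0000.

E[X] = 1914 = 1914.0000.


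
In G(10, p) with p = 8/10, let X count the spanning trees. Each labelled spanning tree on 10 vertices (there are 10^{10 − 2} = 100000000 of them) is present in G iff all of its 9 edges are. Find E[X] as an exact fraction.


K_10 has 10^{10 − 2} = 100000000 labelled spanning trees.
For each such spanning tree H, let X_H = 1 if all 9 edges of H are present in G. Then P[X_H = 1] = p^{9} = (4/5)^{9} = 262144/1953125.
By linearity of expectation: E[X] = Σ_H E[X_H] = 100000000 · p^{9} = 100000000 · 262144/1953125 = 67108864/5.
Numerically: E[X] ≈ 1.34218e+07.

E[X] = 100000000 · (4/5)^{9} = 67108864/5 ≈ 1.34218e+07.


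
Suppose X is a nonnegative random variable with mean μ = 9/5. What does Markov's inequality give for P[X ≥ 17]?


μ = E[X] = 9/5, a = 17.
Markov: P[X ≥ 17] ≤ μ/a = (9/5)/17 = 9/85.
Numerically: ≈ 0.106.
(Since a = 17 > μ = 1.800, the bound 9/85 is < 1 and informative.)

P[X ≥ 17] ≤ 9/85 ≈ 0.106.


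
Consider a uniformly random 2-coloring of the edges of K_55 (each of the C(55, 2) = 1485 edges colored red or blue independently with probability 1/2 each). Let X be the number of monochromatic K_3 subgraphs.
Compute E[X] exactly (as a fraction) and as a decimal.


Let X = Σ_S X_S over the C(55, 3) = 26235 subsets S of size 3, where X_S = 1 if the K_3 on S is monochromatic.
For a fixed S, the K_3 on S has C(3, 2) = 3 edges. P[all 3 edges red] = (1/2)^3, and likewise for blue, so P[monochromatic] = 2·(1/2)^3 = 2^{1 − 3} = 1/4.
By linearity: E[X] = C(55, 3) · 2^{1 − 3} = 26235 · 1/4 = 26235/4.
Numerically: E[X] ≈ 6558.750.

E[X] = C(55,3)·2^(1−C(3,2)) = 26235/4 ≈ 6558.750.


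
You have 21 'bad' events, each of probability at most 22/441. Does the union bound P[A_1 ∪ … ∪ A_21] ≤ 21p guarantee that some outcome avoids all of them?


Union bound: P[∪_{i=1}^{21} A_i] ≤ Σ_i P[A_i] ≤ 21·p = 21·(22/441) = 22/21.
Numerically: 22/21 ≈ 1.047619.
Is 22/21 < 1? NO.
Since the bound 22/21 is ≥ 1, the union bound is uninformative here; it does NOT by itself certify existence.

21·p = 22/21 ≈ 1.047619; existence NOT certified by the union bound.


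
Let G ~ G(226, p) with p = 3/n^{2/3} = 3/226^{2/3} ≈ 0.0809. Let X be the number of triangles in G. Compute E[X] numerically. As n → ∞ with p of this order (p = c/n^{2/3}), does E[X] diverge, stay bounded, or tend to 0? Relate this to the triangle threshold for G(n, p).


Number of potential triangles: C(226, 3) = 1898400.
Each occurs with probability p³ ≈ (0.0809)³ ≈ 5.28624e-04.
By linearity: E[X] = C(226, 3)·p³ ≈ 1898400 · 5.28624e-04 ≈ 1003.540.
Since α = 2/3 < 1, p = c/n^{2/3} ≫ 1/n is above the triangle threshold p ~ 1/n. Asymptotically E[X] ~ (c³/6)·n^{3(1−α)} = (3³/6)·n^{1} → ∞; triangles are abundant w.h.p.

E[X] ≈ 1003.540; in regime p = Θ(1/n^{2/3}) E[X] diverges (above the triangle threshold p ~ 1/n).


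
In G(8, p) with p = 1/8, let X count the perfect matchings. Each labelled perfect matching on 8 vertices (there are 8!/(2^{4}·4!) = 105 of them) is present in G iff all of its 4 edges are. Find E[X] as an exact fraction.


K_8 has 8!/(2^{4}·4!) = 105 labelled perfect matchings.
For each such perfect matching H, let X_H = 1 if all 4 edges of H are present in G. Then P[X_H = 1] = p^{4} = (1/8)^{4} = 1/4096.
By linearity of expectation: E[X] = Σ_H E[X_H] = 105 · p^{4} = 105 · 1/4096 = 105/4096.
Numerically: E[X] ≈ 0.025635.

E[X] = 105 · (1/8)^{4} = 105/4096 ≈ 0.025635.


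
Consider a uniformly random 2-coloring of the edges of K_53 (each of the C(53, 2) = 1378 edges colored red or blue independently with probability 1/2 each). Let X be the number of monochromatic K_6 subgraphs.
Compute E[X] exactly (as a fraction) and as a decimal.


Let X = Σ_S X_S over the C(53, 6) = 22957480 subsets S of size 6, where X_S = 1 if the K_6 on S is monochromatic.
For a fixed S, the K_6 on S has C(6, 2) = 15 edges. P[all 15 edges red] = (1/2)^15, and likewise for blue, so P[monochromatic] = 2·(1/2)^15 = 2^{1 − 15} = 1/16384.
Summing: E[X] = C(53, 6) · 2^{1 − 15} = 22957480 · 1/16384 = 2869685/2048.
Numerically: E[X] ≈ 1401.213.

E[X] = C(53,6)·2^(1−C(6,2)) = 2869685/2048 ≈ 1401.213.


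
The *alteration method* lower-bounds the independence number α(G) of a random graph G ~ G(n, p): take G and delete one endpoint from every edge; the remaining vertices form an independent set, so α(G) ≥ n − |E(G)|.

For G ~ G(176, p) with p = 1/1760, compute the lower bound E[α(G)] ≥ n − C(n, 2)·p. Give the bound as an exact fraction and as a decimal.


E[|E(G)|] = C(176, 2)·p = 15400 · (1/1760) = 35/4.
E[α(G)] ≥ n − E[|E(G)|] = 176 − 35/4 = 669/4.
Numerically: ≈ 167.2500.
(This is only a lower bound; the true E[α(G)] may be larger.)

E[α(G)] ≥ 669/4 ≈ 167.2500.


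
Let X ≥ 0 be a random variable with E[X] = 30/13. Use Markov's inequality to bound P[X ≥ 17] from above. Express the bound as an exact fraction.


μ = E[X] = 30/13, a = 17.
Markov: P[X ≥ 17] ≤ μ/a = (30/13)/17 = 30/221.
Numerically: ≈ 0.13575.
(Since a = 17 > μ = 2.30769, the bound 30/221 is < 1 and informative.)

P[X ≥ 17] ≤ 30/221 ≈ 0.13575.


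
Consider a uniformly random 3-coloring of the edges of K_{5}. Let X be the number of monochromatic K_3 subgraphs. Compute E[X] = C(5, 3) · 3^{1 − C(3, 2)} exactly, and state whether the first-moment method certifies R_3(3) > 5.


E[X] = C(5, 3) · 3^{1 − 3} = 10 · 3^{−2} = 10/9.
As a reduced fraction: E[X] = 10/9 ≈ 1.111111.
Is E[X] < 1? NO.
Since E[X] ≥ 1, the first-moment bound is inconclusive at n = 5; it does NOT by itself certify R_3(3) > 5.

E[X] = 10/9 ≈ 1.111111; E[X] ≥ 1; first-moment method inconclusive here.


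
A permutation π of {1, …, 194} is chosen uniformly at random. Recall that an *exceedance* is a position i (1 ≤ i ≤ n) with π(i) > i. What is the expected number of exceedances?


Write X = Σ_{i=1}^{194} X_i, where X_i = 1_{π(i) > i}.
For each fixed i, π(i) is uniform over {1, …, 194} (marginal of a uniform permutation), so P[π(i) > i] = (n − i)/n. Summing: Σ_{i=1}^{194} (n − i)/n = (0 + 1 + … + 193)/194 = 194(194 − 1)/(2·194) = (194 − 1)/2.
Hence E[X] = Σ_{i=1}^{194} (194 − i)/194 = 193/2 ≈ 96.50000.

E[X] = 193/2 = 96.50000.


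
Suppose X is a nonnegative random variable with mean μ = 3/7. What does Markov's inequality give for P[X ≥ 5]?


μ = E[X] = 3/7, a = 5.
Markov: P[X ≥ 5] ≤ μ/a = (3/7)/5 = 3/35.
Numerically: ≈ 0.0857.
(Since a = 5 > μ = 0.4286, the bound 3/35 is < 1 and informative.)

P[X ≥ 5] ≤ 3/35 ≈ 0.0857.


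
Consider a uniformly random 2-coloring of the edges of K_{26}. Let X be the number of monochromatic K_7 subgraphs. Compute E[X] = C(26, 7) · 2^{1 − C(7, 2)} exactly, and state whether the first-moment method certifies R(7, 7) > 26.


E[X] = C(26, 7) · 2^{1 − 21} = 657800 · 2^{−20} = 657800/1048576.
As a reduced fraction: E[X] = 82225/131072 ≈ 0.627.
Is E[X] < 1? YES.
Since E[X] < 1, there exists a 2-coloring of K_{26} with no monochromatic K_7; hence R(7, 7) > 26.

E[X] = 82225/131072 ≈ 0.627; E[X] < 1, so R(7, 7) > 26.


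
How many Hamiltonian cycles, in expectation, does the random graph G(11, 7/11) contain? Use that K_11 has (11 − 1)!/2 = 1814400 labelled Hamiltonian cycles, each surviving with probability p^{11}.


K_11 has (11 − 1)!/2 = 1814400 labelled Hamiltonian cycles.
For each such Hamiltonian cycle H, let X_H = 1 if all 11 edges of H are present in G. Then P[X_H = 1] = p^{11} = (7/11)^{11} = 1977326743/285311670611.
Summing the indicators: E[X] = Σ_H E[X_H] = 1814400 · p^{11} = 1814400 · 1977326743/285311670611 = 3587661642499200/285311670611.
Numerically: E[X] ≈ 12574.5.

E[X] = 1814400 · (7/11)^{11} = 3587661642499200/285311670611 ≈ 12574.5.


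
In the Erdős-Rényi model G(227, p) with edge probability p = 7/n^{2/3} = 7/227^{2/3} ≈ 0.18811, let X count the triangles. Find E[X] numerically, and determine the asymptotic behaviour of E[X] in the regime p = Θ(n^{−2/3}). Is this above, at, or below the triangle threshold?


Number of potential triangles: C(227, 3) = 1923825.
Each occurs with probability p³ ≈ (0.18811)³ ≈ 6.6564459e-03.
By linearity: E[X] = C(227, 3)·p³ ≈ 1923825 · 6.6564459e-03 ≈ 12805.83700.
Since α = 2/3 < 1, p = c/n^{2/3} ≫ 1/n is above the triangle threshold p ~ 1/n. Asymptotically E[X] ~ (c³/6)·n^{3(1−α)} = (7³/6)·n^{1} → ∞; triangles are abundant w.h.p.

E[X] ≈ 12805.83700; in regime p = Θ(1/n^{2/3}) E[X] diverges (above the triangle threshold p ~ 1/n).


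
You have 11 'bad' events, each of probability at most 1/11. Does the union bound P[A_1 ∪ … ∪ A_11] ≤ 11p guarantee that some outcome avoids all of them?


Union bound: P[∪_{i=1}^{11} A_i] ≤ Σ_i P[A_i] ≤ 11·p = 11·(1/11) = 1.
Numerically: 1 ≈ 1.0000.
Is 1 < 1? NO.
Since the bound 1 is ≥ 1, the union bound is uninformative here; it does NOT by itself certify existence.

11·p = 1 ≈ 1.0000; existence NOT certified by the union bound.


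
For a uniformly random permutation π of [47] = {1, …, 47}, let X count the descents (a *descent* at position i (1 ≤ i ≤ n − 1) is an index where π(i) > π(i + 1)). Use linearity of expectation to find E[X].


Write X = Σ X_I over i = 1, …, 46, with X_I the indicator of one descent.
There are 46 indicators.
For each fixed i, the pair (π(i), π(i+1)) is a uniformly random ordered pair of distinct values from {1, …, 47}; by symmetry P[π(i) > π(i+1)] = 1/2.
By linearity: E[X] = 46 · (1/2) = (47 − 1) · (1/2) = 23 ≈ 23.000.

E[X] = 23 = 23.000.


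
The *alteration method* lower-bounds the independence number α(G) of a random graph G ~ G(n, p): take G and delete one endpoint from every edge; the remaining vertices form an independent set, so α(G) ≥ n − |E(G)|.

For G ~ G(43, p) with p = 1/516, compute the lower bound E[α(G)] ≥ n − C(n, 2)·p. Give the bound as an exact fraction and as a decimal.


E[|E(G)|] = C(43, 2)·p = 903 · (1/516) = 7/4.
E[α(G)] ≥ n − E[|E(G)|] = 43 − 7/4 = 165/4.
Numerically: ≈ 41.250000.
(This is only a lower bound; the true E[α(G)] may be larger.)

E[α(G)] ≥ 165/4 ≈ 41.250000.


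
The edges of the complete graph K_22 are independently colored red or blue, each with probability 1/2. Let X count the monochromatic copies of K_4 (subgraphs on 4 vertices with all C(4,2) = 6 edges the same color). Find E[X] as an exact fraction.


Let X = Σ_S X_S over the C(22, 4) = 7315 subsets S of size 4, where X_S = 1 if the K_4 on S is monochromatic.
For a fixed S, the K_4 on S has C(4, 2) = 6 edges. P[all 6 edges red] = (1/2)^6, and likewise for blue, so P[monochromatic] = 2·(1/2)^6 = 2^{1 − 6} = 1/32.
By linearity of expectation: E[X] = C(22, 4) · 2^{1 − 6} = 7315 · 1/32 = 7315/32.
Numerically: E[X] ≈ 228.5938.

E[X] = C(22,4)·2^(1−C(4,2)) = 7315/32 ≈ 228.5938.


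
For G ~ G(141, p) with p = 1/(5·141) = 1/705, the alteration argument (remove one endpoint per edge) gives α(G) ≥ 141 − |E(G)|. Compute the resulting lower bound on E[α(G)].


E[|E(G)|] = C(141, 2)·p = 9870 · (1/705) = 14.
E[α(G)] ≥ n − E[|E(G)|] = 141 − 14 = 127.
Numerically: ≈ 127.0000.
(This is only a lower bound; the true E[α(G)] may be larger.)

E[α(G)] ≥ 127 ≈ 127.0000.


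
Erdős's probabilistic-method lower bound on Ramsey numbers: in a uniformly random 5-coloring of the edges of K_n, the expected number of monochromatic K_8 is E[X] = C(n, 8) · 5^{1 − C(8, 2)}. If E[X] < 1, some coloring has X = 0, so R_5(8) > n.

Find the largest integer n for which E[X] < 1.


We need C(n, 8) · 5^{1 − 28} < 1, i.e. C(n, 8) < 5^{28 − 1} = 7450580596923828125.
Check values of n near the boundary:
  n = 859: C(859, 8) = 7115855595170747139; 7115855595170747139 < 7450580596923828125? YES
  n = 860: C(860, 8) = 7182671140665308145; 7182671140665308145 < 7450580596923828125? YES
  n = 861: C(861, 8) = 7250034996615275865; 7250034996615275865 < 7450580596923828125? YES
  n = 862: C(862, 8) = 7317951015318931845; 7317951015318931845 < 7450580596923828125? YES
  n = 863: C(863, 8) = 7386423071602617757; 7386423071602617757 < 7450580596923828125? YES
  n = 864: C(864, 8) = 7455455062926006708; 7455455062926006708 < 7450580596923828125? NO
  n = 865: C(865, 8) = 7525050909487743060; 7525050909487743060 < 7450580596923828125? NO
  n = 866: C(866, 8) = 7595214554331451620; 7595214554331451620 < 7450580596923828125? NO
The largest n with C(n, 8) < 7450580596923828125 is n = 863 (where E[X] = 7386423071602617757/7450580596923828125 ≈ 0.9914). Hence R_5(8) > 863, i.e. R_5(8) ≥ 864.

Largest n = 863; hence R_5(8) > 863.


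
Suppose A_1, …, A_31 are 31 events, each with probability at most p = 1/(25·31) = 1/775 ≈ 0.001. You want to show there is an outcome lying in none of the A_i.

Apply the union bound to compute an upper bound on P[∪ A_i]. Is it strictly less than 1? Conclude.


Union bound: P[∪_{i=1}^{31} A_i] ≤ Σ_i P[A_i] ≤ 31·p = 31·(1/775) = 1/25.
Numerically: 1/25 ≈ 0.040.
Is 1/25 < 1? YES.
Since P[∪ A_i] ≤ 1/25 < 1, the complement has P[∩ A_i^c] ≥ 1 − 1/25 = 24/25 > 0, so some outcome avoids every A_i.

31·p = 1/25 ≈ 0.040; existence CERTIFIED by the union bound.


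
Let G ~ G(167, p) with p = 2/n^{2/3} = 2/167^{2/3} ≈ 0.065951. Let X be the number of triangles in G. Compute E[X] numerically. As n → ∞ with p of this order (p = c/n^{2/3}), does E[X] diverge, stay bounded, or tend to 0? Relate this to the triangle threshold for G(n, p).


Number of potential triangles: C(167, 3) = 762355.
Each occurs with probability p³ ≈ (0.065951)³ ≈ 2.8685145e-04.
By linearity: E[X] = C(167, 3)·p³ ≈ 762355 · 2.8685145e-04 ≈ 218.68263.
Since α = 2/3 < 1, p = c/n^{2/3} ≫ 1/n is above the triangle threshold p ~ 1/n. Asymptotically E[X] ~ (c³/6)·n^{3(1−α)} = (2³/6)·n^{1} → ∞; triangles are abundant w.h.p.

E[X] ≈ 218.68263; in regime p = Θ(1/n^{2/3}) E[X] diverges (above the triangle threshold p ~ 1/n).


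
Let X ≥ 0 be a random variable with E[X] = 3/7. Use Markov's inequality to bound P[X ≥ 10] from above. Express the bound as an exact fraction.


μ = E[X] = 3/7, a = 10.
Markov: P[X ≥ 10] ≤ μ/a = (3/7)/10 = 3/70.
Numerically: ≈ 0.043.
(Since a = 10 > μ = 0.429, the bound 3/70 is < 1 and informative.)

P[X ≥ 10] ≤ 3/70 ≈ 0.043.


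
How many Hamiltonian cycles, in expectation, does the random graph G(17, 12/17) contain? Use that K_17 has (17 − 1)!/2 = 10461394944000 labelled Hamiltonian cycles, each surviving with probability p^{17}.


K_17 has (17 − 1)!/2 = 10461394944000 labelled Hamiltonian cycles.
For each such Hamiltonian cycle H, let X_H = 1 if all 17 edges of H are present in G. Then P[X_H = 1] = p^{17} = (12/17)^{17} = 2218611106740436992/827240261886336764177.
By linearity of expectation: E[X] = Σ_H E[X_H] = 10461394944000 · p^{17} = 10461394944000 · 2218611106740436992/827240261886336764177 = 23209767014756651868459368448000/827240261886336764177.
Numerically: E[X] ≈ 2.806e+10.

E[X] = 10461394944000 · (12/17)^{17} = 23209767014756651868459368448000/827240261886336764177 ≈ 2.806e+10.


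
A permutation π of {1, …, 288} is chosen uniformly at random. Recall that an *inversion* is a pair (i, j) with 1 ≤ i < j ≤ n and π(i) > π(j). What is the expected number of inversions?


Write X = Σ X_I over the C(288, 2) = 41328 pairs i < j, with X_I the indicator of one inversion.
There are 41328 indicators.
For each fixed pair i < j, the values π(i) and π(j) are two distinct elements of {1, …, 288} in uniformly random order; by symmetry P[π(i) > π(j)] = 1/2.
By linearity: E[X] = 41328 · (1/2) = C(288, 2) · (1/2) = 41328/2 = 20664 ≈ 20664.000.

E[X] = 20664 = 20664.000.


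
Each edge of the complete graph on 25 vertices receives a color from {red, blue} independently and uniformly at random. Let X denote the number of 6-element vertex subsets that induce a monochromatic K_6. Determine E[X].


Let X = Σ_S X_S over the C(25, 6) = 177100 subsets S of size 6, where X_S = 1 if the K_6 on S is monochromatic.
For a fixed S, the K_6 on S has C(6, 2) = 15 edges. P[all 15 edges red] = (1/2)^15, and likewise for blue, so P[monochromatic] = 2·(1/2)^15 = 2^{1 − 15} = 1/16384.
By linearity: E[X] = C(25, 6) · 2^{1 − 15} = 177100 · 1/16384 = 44275/4096.
Numerically: E[X] ≈ 10.8093.

E[X] = C(25,6)·2^(1−C(6,2)) = 44275/4096 ≈ 10.8093.


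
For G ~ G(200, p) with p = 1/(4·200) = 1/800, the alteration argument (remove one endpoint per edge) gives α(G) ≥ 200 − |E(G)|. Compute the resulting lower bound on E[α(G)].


E[|E(G)|] = C(200, 2)·p = 19900 · (1/800) = 199/8.
E[α(G)] ≥ n − E[|E(G)|] = 200 − 199/8 = 1401/8.
Numerically: ≈ 175.1250.
(This is only a lower bound; the true E[α(G)] may be larger.)

E[α(G)] ≥ 1401/8 ≈ 175.1250.


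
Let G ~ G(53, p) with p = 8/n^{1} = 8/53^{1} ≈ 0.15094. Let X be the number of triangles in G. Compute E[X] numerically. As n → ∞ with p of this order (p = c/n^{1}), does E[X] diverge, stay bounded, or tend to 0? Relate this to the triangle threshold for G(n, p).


Number of potential triangles: C(53, 3) = 23426.
Each occurs with probability p³ ≈ (0.15094)³ ≈ 3.4390806e-03.
By linearity: E[X] = C(53, 3)·p³ ≈ 23426 · 3.4390806e-03 ≈ 80.56390.
Here α = 1, so p = 8/n is exactly at the triangle threshold p ~ 1/n. Asymptotically E[X] → c³/6 = 8³/6 = 256/3 ≈ 85.33333, a bounded constant. In this regime the triangle count is asymptotically Poisson(c³/6).

E[X] ≈ 80.56390; in regime p = Θ(1/n^{1}) E[X] stays bounded (at the triangle threshold p ~ 1/n).


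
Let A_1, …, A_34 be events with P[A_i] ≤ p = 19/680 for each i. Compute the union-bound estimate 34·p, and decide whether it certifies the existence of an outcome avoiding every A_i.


Union bound: P[∪_{i=1}^{34} A_i] ≤ Σ_i P[A_i] ≤ 34·p = 34·(19/680) = 19/20.
Numerically: 19/20 ≈ 0.950000.
Is 19/20 < 1? YES.
Since P[∪ A_i] ≤ 19/20 < 1, the complement has P[∩ A_i^c] ≥ 1 − 19/20 = 1/20 > 0, so some outcome avoids every A_i.

34·p = 19/20 ≈ 0.950000; existence CERTIFIED by the union bound.


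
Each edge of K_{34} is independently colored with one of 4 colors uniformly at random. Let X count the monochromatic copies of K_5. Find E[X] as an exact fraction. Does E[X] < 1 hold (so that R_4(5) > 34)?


E[X] = C(34, 5) · 4^{1 − 10} = 278256 · 4^{−9} = 278256/262144.
As a reduced fraction: E[X] = 17391/16384 ≈ 1.0615.
Is E[X] < 1? NO.
Since E[X] ≥ 1, the first-moment bound is inconclusive at n = 34; it does NOT by itself certify R_4(5) > 34.

E[X] = 17391/16384 ≈ 1.0615; E[X] ≥ 1; first-moment method inconclusive here.


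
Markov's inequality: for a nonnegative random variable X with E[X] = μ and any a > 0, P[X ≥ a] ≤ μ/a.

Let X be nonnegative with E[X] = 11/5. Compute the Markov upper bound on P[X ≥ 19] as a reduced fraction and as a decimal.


μ = E[X] = 11/5, a = 19.
Markov: P[X ≥ 19] ≤ μ/a = (11/5)/19 = 11/95.
Numerically: ≈ 0.11579.
(Since a = 19 > μ = 2.20000, the bound 11/95 is < 1 and informative.)

P[X ≥ 19] ≤ 11/95 ≈ 0.11579.


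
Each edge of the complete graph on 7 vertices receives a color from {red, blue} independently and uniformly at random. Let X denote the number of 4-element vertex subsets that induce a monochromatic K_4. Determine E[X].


Let X = Σ_S X_S over the C(7, 4) = 35 subsets S of size 4, where X_S = 1 if the K_4 on S is monochromatic.
For a fixed S, the K_4 on S has C(4, 2) = 6 edges. P[all 6 edges red] = (1/2)^6, and likewise for blue, so P[monochromatic] = 2·(1/2)^6 = 2^{1 − 6} = 1/32.
By linearity: E[X] = C(7, 4) · 2^{1 − 6} = 35 · 1/32 = 35/32.
Numerically: E[X] ≈ 1.0938.

E[X] = C(7,4)·2^(1−C(4,2)) = 35/32 ≈ 1.0938.


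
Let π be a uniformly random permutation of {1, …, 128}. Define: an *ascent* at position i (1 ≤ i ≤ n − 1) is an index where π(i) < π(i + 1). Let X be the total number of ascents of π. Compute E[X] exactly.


Write X = Σ X_I over i = 1, …, 127, with X_I the indicator of one ascent.
There are 127 indicators.
For each fixed i, the pair (π(i), π(i+1)) is a uniformly random ordered pair of distinct values from {1, …, 128}; by symmetry P[π(i) < π(i+1)] = 1/2.
By linearity: E[X] = 127 · (1/2) = (128 − 1) · (1/2) = 127/2 ≈ 63.5000.

E[X] = 127/2 = 63.5000.


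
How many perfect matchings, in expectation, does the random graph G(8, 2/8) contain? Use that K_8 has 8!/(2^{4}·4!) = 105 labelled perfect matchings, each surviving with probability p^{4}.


K_8 has 8!/(2^{4}·4!) = 105 labelled perfect matchings.
For each such perfect matching H, let X_H = 1 if all 4 edges of H are present in G. Then P[X_H = 1] = p^{4} = (1/4)^{4} = 1/256.
Summing the indicators: E[X] = Σ_H E[X_H] = 105 · p^{4} = 105 · 1/256 = 105/256.
Numerically: E[X] ≈ 0.410156.

E[X] = 105 · (1/4)^{4} = 105/256 ≈ 0.410156.


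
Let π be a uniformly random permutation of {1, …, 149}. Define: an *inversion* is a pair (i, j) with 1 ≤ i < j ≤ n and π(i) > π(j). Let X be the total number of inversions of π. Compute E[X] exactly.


Write X = Σ X_I over the C(149, 2) = 11026 pairs i < j, with X_I the indicator of one inversion.
There are 11026 indicators.
For each fixed pair i < j, the values π(i) and π(j) are two distinct elements of {1, …, 149} in uniformly random order; by symmetry P[π(i) > π(j)] = 1/2.
By linearity: E[X] = 11026 · (1/2) = C(149, 2) · (1/2) = 11026/2 = 5513 ≈ 5513.00000.

E[X] = 5513 = 5513.00000.


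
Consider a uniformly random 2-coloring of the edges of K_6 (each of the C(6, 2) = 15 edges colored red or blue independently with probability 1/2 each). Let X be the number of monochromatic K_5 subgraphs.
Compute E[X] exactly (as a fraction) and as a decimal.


Let X = Σ_S X_S over the C(6, 5) = 6 subsets S of size 5, where X_S = 1 if the K_5 on S is monochromatic.
For a fixed S, the K_5 on S has C(5, 2) = 10 edges. P[all 10 edges red] = (1/2)^10, and likewise for blue, so P[monochromatic] = 2·(1/2)^10 = 2^{1 − 10} = 1/512.
By linearity: E[X] = C(6, 5) · 2^{1 − 10} = 6 · 1/512 = 3/256.
Numerically: E[X] ≈ 0.012.

E[X] = C(6,5)·2^(1−C(5,2)) = 3/256 ≈ 0.012.


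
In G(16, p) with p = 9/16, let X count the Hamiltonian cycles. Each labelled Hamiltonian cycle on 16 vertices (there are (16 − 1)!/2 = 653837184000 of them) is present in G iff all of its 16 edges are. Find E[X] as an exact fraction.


K_16 has (16 − 1)!/2 = 653837184000 labelled Hamiltonian cycles.
For each such Hamiltonian cycle H, let X_H = 1 if all 16 edges of H are present in G. Then P[X_H = 1] = p^{16} = (9/16)^{16} = 1853020188851841/18446744073709551616.
Summing the indicators: E[X] = Σ_H E[X_H] = 653837184000 · p^{16} = 653837184000 · 1853020188851841/18446744073709551616 = 1183177248216831945952875/18014398509481984.
Numerically: E[X] ≈ 6.57e+07.

E[X] = 653837184000 · (9/16)^{16} = 1183177248216831945952875/18014398509481984 ≈ 6.57e+07.


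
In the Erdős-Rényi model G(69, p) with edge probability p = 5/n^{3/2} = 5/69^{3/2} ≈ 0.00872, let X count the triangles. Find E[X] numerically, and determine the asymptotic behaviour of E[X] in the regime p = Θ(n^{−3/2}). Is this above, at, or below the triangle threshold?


Number of potential triangles: C(69, 3) = 52394.
Each occurs with probability p³ ≈ (0.00872)³ ≈ 6.63879e-07.
By linearity: E[X] = C(69, 3)·p³ ≈ 52394 · 6.63879e-07 ≈ 0.035.
Since α = 3/2 > 1, p = c/n^{3/2} = o(1/n) is below the triangle threshold p ~ 1/n. Asymptotically E[X] ~ (c³/6)·n^{3(1−α)} = (5³/6)·n^{-1.5} → 0, so by Markov's inequality G has no triangles w.h.p.

E[X] ≈ 0.035; in regime p = Θ(1/n^{3/2}) E[X] tends to 0 (below the triangle threshold p ~ 1/n).


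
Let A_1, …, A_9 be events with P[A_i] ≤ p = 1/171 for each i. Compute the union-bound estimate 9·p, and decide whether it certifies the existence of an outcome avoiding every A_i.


Union bound: P[∪_{i=1}^{9} A_i] ≤ Σ_i P[A_i] ≤ 9·p = 9·(1/171) = 1/19.
Numerically: 1/19 ≈ 0.052632.
Is 1/19 < 1? YES.
Since P[∪ A_i] ≤ 1/19 < 1, the complement has P[∩ A_i^c] ≥ 1 − 1/19 = 18/19 > 0, so some outcome avoids every A_i.

9·p = 1/19 ≈ 0.052632; existence CERTIFIED by the union bound.


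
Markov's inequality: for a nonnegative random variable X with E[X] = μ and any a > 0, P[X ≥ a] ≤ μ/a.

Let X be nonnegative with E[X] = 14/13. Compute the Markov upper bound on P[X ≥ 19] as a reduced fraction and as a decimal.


μ = E[X] = 14/13, a = 19.
Markov: P[X ≥ 19] ≤ μ/a = (14/13)/19 = 14/247.
Numerically: ≈ 0.056680.
(Since a = 19 > μ = 1.076923, the bound 14/247 is < 1 and informative.)

P[X ≥ 19] ≤ 14/247 ≈ 0.056680.


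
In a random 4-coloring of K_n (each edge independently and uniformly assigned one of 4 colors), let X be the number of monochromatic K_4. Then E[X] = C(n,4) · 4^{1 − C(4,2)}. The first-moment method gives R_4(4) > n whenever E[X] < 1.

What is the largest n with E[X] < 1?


We need C(n, 4) · 4^{1 − 6} < 1, i.e. C(n, 4) < 4^{6 − 1} = 1024.
Check values of n near the boundary:
  n = 13: C(13, 4) = 715; 715 < 1024? YES
  n = 14: C(14, 4) = 1001; 1001 < 1024? YES
  n = 15: C(15, 4) = 1365; 1365 < 1024? NO
  n = 16: C(16, 4) = 1820; 1820 < 1024? NO
  n = 17: C(17, 4) = 2380; 2380 < 1024? NO
The largest n with C(n, 4) < 1024 is n = 14 (where E[X] = 1001/1024 ≈ 0.9775). Hence R_4(4) > 14, i.e. R_4(4) ≥ 15.

Largest n = 14; hence R_4(4) > 14.


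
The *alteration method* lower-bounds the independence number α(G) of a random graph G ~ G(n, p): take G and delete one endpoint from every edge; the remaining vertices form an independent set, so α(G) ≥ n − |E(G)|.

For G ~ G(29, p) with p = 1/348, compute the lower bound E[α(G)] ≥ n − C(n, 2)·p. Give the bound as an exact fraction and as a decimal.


E[|E(G)|] = C(29, 2)·p = 406 · (1/348) = 7/6.
E[α(G)] ≥ n − E[|E(G)|] = 29 − 7/6 = 167/6.
Numerically: ≈ 27.8333.
(This is only a lower bound; the true E[α(G)] may be larger.)

E[α(G)] ≥ 167/6 ≈ 27.8333.


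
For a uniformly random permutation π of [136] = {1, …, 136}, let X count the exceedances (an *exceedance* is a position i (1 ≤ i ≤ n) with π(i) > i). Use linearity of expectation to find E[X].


Write X = Σ_{i=1}^{136} X_i, where X_i = 1_{π(i) > i}.
For each fixed i, π(i) is uniform over {1, …, 136} (marginal of a uniform permutation), so P[π(i) > i] = (n − i)/n. Summing: Σ_{i=1}^{136} (n − i)/n = (0 + 1 + … + 135)/136 = 136(136 − 1)/(2·136) = (136 − 1)/2.
Hence E[X] = Σ_{i=1}^{136} (136 − i)/136 = 135/2 ≈ 67.500.

E[X] = 135/2 = 67.500.
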